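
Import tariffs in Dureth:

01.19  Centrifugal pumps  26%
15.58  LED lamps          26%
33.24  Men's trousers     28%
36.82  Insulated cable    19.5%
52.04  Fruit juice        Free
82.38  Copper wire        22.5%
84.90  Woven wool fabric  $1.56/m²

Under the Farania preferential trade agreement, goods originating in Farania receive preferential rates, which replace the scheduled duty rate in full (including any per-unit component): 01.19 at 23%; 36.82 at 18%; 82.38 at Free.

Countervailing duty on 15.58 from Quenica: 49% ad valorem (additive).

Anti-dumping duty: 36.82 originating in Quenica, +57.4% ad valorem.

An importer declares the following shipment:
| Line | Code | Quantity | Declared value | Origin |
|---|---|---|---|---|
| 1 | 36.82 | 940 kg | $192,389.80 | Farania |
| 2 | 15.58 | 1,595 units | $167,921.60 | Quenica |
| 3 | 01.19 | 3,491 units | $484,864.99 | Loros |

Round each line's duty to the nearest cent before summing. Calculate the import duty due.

Line 1 (36.82, Farania, 940 kg, $192,389.80):
Base rate for 36.82 is 19.5%.
Origin Farania qualifies under the Dureth–Farania agreement and 36.82 is covered: preferential rate 18% applies instead.
The additional-duty order on 36.82 targets Quenica, not Farania; it does not apply.
Duty = $192,389.80 × 18% = $34,630.16.
Line 2 (15.58, Quenica, 1,595 units, $167,921.60):
Base rate for 15.58 is 26%.
Additional duty on 15.58 from Quenica: +49%. Applied ad valorem rate: 26% + 49% = 75%.
Duty = $167,921.60 × 75% = $125,941.20.
Line 3 (01.19, Loros, 3,491 units, $484,864.99):
Base rate for 01.19 is 26%.
01.19 has an FTA preferential rate, but origin Loros is not Farania; base rate stands.
Duty = $484,864.99 × 26% = $126,064.90.
Total = $34,630.16 + $125,941.20 + $126,064.90 = $286,636.26.

$286,636.26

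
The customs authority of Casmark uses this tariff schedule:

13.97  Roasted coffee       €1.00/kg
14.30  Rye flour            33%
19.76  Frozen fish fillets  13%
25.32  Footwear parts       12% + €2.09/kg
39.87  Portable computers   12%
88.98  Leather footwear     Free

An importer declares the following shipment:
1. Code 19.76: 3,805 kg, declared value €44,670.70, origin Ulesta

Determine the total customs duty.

Line 1 (19.76, Ulesta, 3,805 kg, €44,670.70):
Base rate for 19.76 is 13%.
Duty = €44,670.70 × 13% = €5,807.19.

€5,807.19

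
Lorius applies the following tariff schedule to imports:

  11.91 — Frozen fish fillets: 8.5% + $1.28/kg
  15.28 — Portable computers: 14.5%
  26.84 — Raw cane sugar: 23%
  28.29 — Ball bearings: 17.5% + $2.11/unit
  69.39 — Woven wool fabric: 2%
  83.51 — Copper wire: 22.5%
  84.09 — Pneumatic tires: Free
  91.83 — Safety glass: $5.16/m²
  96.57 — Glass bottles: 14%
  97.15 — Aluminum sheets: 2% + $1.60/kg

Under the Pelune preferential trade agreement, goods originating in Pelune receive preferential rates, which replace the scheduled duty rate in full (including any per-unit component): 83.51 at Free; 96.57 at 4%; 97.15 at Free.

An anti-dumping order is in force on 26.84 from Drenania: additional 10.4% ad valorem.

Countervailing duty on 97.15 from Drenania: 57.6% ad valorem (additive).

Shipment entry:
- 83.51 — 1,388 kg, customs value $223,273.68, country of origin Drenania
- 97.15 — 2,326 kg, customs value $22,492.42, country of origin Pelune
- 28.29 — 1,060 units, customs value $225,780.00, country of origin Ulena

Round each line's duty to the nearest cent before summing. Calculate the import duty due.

$91,984.68

Line 1 (83.51, Drenania, 1,388 kg, $223,273.68):
Base rate for 83.51 is 22.5%.
83.51 has an FTA preferential rate, but origin Drenania is not Pelune; base rate stands.
Duty = $223,273.68 × 22.5% = $50,236.58.
Line 2 (97.15, Pelune, 2,326 kg, $22,492.42):
Base rate for 97.15 is 2% + $1.60/kg.
Origin Pelune qualifies under the Lorius–Pelune agreement and 97.15 is covered: preferential rate Free applies instead.
The additional-duty order on 97.15 targets Drenania, not Pelune; it does not apply.
Duty = $22,492.42 × 0% = $0.00.
Line 3 (28.29, Ulena, 1,060 units, $225,780.00):
Base rate for 28.29 is 17.5% + $2.11/unit.
Duty = $225,780.00 × 17.5% + 1,060 × $2.11 = $41,748.10.
Total = $50,236.58 + $0.00 + $41,748.10 = $91,984.68.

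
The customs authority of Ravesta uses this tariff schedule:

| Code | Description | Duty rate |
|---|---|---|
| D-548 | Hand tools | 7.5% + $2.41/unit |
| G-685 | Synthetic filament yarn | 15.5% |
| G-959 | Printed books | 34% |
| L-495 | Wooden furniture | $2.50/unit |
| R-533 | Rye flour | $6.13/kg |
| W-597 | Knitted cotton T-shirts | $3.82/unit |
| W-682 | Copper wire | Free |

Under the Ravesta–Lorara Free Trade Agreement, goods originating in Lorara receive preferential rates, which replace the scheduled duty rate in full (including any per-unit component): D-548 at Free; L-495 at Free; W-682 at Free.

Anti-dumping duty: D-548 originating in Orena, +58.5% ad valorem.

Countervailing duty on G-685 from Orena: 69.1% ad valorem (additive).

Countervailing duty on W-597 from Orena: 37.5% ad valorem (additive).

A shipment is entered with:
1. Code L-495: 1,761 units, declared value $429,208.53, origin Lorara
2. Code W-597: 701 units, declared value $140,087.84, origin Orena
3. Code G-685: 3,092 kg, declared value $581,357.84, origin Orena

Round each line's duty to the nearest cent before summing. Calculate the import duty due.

$547,039.49

Line 1 (L-495, Lorara, 1,761 units, $429,208.53):
Base rate for L-495 is $2.50/unit.
Origin Lorara qualifies under the Ravesta–Lorara agreement and L-495 is covered: preferential rate Free applies instead.
Duty = $429,208.53 × 0% = $0.00.
Line 2 (W-597, Orena, 701 units, $140,087.84):
Base rate for W-597 is $3.82/unit.
Additional duty on W-597 from Orena: +37.5% ad valorem. Applied ad valorem rate = 37.5%.
Duty = $140,087.84 × 37.5% + 701 × $3.82 = $55,210.76.
Line 3 (G-685, Orena, 3,092 kg, $581,357.84):
Base rate for G-685 is 15.5%.
Additional duty on G-685 from Orena: +69.1%. Applied ad valorem rate: 15.5% + 69.1% = 84.6%.
Duty = $581,357.84 × 84.6% = $491,828.73.
Total = $0.00 + $55,210.76 + $491,828.73 = $547,039.49.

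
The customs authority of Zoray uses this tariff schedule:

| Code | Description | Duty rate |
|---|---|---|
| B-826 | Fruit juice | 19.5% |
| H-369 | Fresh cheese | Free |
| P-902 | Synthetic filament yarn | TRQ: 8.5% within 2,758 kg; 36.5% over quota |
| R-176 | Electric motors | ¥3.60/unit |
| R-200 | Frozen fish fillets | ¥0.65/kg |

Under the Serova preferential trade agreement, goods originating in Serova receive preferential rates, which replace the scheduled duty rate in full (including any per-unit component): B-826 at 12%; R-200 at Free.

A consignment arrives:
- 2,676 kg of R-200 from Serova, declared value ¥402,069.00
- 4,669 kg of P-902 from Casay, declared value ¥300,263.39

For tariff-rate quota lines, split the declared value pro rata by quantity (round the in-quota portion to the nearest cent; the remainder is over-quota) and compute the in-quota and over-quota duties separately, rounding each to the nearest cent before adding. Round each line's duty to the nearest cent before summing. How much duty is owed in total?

Line 1 (R-200, Serova, 2,676 kg, ¥402,069.00):
Base rate for R-200 is ¥0.65/kg.
Origin Serova qualifies under the Zoray–Serova agreement and R-200 is covered: preferential rate Free applies instead.
Duty = ¥402,069.00 × 0% = ¥0.00.
Line 2 (P-902, Casay, 4,669 kg, ¥300,263.39):
Code P-902 is under a tariff-rate quota (threshold 2,758 kg). In-quota: 2,758 kg at 8.5%; over-quota: 1,911 kg at 36.5%.
Pro-rata value split: in-quota = ¥300,263.39 × 2,758/4,669 = ¥177,366.98; over-quota = ¥300,263.39 − ¥177,366.98 = ¥122,896.41.
In-quota duty = ¥177,366.98 × 8.5% = ¥15,076.19. Over-quota duty = ¥122,896.41 × 36.5% = ¥44,857.19.
Line duty = ¥15,076.19 + ¥44,857.19 = ¥59,933.38.
Total = ¥0.00 + ¥59,933.38 = ¥59,933.38.

¥59,933.38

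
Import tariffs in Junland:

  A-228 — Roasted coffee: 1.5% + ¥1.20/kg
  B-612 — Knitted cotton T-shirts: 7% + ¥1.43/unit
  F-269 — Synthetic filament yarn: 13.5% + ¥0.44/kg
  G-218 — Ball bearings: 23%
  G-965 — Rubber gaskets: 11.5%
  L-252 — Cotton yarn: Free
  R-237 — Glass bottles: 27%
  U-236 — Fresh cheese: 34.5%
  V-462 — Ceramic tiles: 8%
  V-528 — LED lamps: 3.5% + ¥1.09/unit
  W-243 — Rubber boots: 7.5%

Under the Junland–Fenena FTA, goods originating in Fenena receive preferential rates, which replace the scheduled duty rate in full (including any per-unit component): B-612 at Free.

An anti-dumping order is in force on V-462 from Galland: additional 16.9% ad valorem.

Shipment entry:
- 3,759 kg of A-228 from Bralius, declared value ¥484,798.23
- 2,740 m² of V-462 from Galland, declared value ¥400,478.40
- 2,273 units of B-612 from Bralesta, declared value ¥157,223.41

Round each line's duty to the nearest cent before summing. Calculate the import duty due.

Line 1 (A-228, Bralius, 3,759 kg, ¥484,798.23):
Base rate for A-228 is 1.5% + ¥1.20/kg.
Duty = ¥484,798.23 × 1.5% + 3,759 × ¥1.20 = ¥11,782.77.
Line 2 (V-462, Galland, 2,740 m², ¥400,478.40):
Base rate for V-462 is 8%.
Additional duty on V-462 from Galland: +16.9%. Applied ad valorem rate: 8% + 16.9% = 24.9%.
Duty = ¥400,478.40 × 24.9% = ¥99,719.12.
Line 3 (B-612, Bralesta, 2,273 units, ¥157,223.41):
Base rate for B-612 is 7% + ¥1.43/unit.
B-612 has an FTA preferential rate, but origin Bralesta is not Fenena; base rate stands.
Duty = ¥157,223.41 × 7% + 2,273 × ¥1.43 = ¥14,256.03.
Total = ¥11,782.77 + ¥99,719.12 + ¥14,256.03 = ¥125,757.92.

¥125,757.92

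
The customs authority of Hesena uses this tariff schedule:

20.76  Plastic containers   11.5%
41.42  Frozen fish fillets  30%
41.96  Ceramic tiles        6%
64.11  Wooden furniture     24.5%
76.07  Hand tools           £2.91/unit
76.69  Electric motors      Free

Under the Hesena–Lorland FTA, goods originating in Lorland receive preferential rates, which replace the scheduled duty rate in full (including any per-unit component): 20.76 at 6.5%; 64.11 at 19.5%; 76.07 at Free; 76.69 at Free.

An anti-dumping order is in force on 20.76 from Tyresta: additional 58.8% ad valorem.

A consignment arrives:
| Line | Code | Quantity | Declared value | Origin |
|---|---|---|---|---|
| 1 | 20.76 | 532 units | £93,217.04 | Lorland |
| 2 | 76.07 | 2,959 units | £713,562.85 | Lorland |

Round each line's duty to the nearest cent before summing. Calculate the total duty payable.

£6,059.11

Line 1 (20.76, Lorland, 532 units, £93,217.04):
Base rate for 20.76 is 11.5%.
Origin Lorland qualifies under the Hesena–Lorland agreement and 20.76 is covered: preferential rate 6.5% applies instead.
The additional-duty order on 20.76 targets Tyresta, not Lorland; it does not apply.
Duty = £93,217.04 × 6.5% = £6,059.11.
Line 2 (76.07, Lorland, 2,959 units, £713,562.85):
Base rate for 76.07 is £2.91/unit.
Origin Lorland qualifies under the Hesena–Lorland agreement and 76.07 is covered: preferential rate Free applies instead.
Duty = £713,562.85 × 0% = £0.00.
Total = £6,059.11 + £0.00 = £6,059.11.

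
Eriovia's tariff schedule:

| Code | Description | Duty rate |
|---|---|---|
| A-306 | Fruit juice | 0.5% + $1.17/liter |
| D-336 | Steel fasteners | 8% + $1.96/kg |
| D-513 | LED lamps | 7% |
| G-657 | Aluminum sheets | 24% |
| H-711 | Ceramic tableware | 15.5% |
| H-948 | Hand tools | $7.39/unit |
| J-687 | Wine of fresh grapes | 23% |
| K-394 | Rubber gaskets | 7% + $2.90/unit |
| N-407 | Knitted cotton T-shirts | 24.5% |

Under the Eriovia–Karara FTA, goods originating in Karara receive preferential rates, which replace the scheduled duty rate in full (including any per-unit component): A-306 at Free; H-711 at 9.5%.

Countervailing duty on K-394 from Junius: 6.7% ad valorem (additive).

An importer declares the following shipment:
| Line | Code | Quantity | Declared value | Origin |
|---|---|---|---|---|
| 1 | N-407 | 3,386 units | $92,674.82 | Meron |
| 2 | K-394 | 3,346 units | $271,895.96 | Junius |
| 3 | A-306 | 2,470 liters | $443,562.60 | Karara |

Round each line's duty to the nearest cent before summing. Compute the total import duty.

$69,658.48

Line 1 (N-407, Meron, 3,386 units, $92,674.82):
Base rate for N-407 is 24.5%.
Duty = $92,674.82 × 24.5% = $22,705.33.
Line 2 (K-394, Junius, 3,346 units, $271,895.96):
Base rate for K-394 is 7% + $2.90/unit.
Additional duty on K-394 from Junius: +6.7%. Applied ad valorem rate: 7% + 6.7% = 13.7%.
Duty = $271,895.96 × 13.7% + 3,346 × $2.90 = $46,953.15.
Line 3 (A-306, Karara, 2,470 liters, $443,562.60):
Base rate for A-306 is 0.5% + $1.17/liter.
Origin Karara qualifies under the Eriovia–Karara agreement and A-306 is covered: preferential rate Free applies instead.
Duty = $443,562.60 × 0% = $0.00.
Total = $22,705.33 + $46,953.15 + $0.00 = $69,658.48.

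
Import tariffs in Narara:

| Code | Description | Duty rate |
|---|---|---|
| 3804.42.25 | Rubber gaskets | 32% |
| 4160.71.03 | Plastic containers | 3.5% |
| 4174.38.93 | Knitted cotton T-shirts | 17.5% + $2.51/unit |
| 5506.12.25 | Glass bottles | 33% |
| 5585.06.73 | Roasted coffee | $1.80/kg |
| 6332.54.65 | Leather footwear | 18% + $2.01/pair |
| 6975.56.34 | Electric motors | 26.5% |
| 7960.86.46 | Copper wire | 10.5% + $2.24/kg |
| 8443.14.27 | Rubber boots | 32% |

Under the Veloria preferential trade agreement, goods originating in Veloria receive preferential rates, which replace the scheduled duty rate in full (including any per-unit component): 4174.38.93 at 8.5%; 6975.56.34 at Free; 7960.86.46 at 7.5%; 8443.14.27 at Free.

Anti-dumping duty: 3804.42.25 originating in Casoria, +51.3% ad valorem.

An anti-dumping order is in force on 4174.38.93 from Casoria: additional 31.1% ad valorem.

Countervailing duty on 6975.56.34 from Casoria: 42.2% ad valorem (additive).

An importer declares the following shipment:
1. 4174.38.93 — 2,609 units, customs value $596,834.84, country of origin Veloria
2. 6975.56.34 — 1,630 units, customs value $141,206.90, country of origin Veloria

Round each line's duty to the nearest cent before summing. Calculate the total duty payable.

Line 1 (4174.38.93, Veloria, 2,609 units, $596,834.84):
Base rate for 4174.38.93 is 17.5% + $2.51/unit.
Origin Veloria qualifies under the Narara–Veloria agreement and 4174.38.93 is covered: preferential rate 8.5% applies instead.
The additional-duty order on 4174.38.93 targets Casoria, not Veloria; it does not apply.
Duty = $596,834.84 × 8.5% = $50,730.96.
Line 2 (6975.56.34, Veloria, 1,630 units, $141,206.90):
Base rate for 6975.56.34 is 26.5%.
Origin Veloria qualifies under the Narara–Veloria agreement and 6975.56.34 is covered: preferential rate Free applies instead.
The additional-duty order on 6975.56.34 targets Casoria, not Veloria; it does not apply.
Duty = $141,206.90 × 0% = $0.00.
Total = $50,730.96 + $0.00 = $50,730.96.

$50,730.96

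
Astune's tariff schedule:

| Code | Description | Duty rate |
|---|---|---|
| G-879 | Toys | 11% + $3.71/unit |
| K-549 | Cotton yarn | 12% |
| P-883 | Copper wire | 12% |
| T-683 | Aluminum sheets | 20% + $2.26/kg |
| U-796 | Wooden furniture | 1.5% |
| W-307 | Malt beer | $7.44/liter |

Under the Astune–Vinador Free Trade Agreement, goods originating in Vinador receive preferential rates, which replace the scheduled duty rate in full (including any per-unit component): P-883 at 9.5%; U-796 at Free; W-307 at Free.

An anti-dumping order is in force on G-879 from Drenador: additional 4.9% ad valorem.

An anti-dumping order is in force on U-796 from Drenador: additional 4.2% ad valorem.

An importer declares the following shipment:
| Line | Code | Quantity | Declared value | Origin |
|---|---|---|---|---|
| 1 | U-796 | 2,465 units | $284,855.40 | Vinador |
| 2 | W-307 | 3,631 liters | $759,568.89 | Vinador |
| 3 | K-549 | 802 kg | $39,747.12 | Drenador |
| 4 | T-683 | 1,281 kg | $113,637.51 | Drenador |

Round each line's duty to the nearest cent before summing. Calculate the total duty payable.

Line 1 (U-796, Vinador, 2,465 units, $284,855.40):
Base rate for U-796 is 1.5%.
Origin Vinador qualifies under the Astune–Vinador agreement and U-796 is covered: preferential rate Free applies instead.
The additional-duty order on U-796 targets Drenador, not Vinador; it does not apply.
Duty = $284,855.40 × 0% = $0.00.
Line 2 (W-307, Vinador, 3,631 liters, $759,568.89):
Base rate for W-307 is $7.44/liter.
Origin Vinador qualifies under the Astune–Vinador agreement and W-307 is covered: preferential rate Free applies instead.
Duty = $759,568.89 × 0% = $0.00.
Line 3 (K-549, Drenador, 802 kg, $39,747.12):
Base rate for K-549 is 12%.
Duty = $39,747.12 × 12% = $4,769.65.
Line 4 (T-683, Drenador, 1,281 kg, $113,637.51):
Base rate for T-683 is 20% + $2.26/kg.
Duty = $113,637.51 × 20% + 1,281 × $2.26 = $25,622.56.
Total = $0.00 + $0.00 + $4,769.65 + $25,622.56 = $30,392.21.

$30,392.21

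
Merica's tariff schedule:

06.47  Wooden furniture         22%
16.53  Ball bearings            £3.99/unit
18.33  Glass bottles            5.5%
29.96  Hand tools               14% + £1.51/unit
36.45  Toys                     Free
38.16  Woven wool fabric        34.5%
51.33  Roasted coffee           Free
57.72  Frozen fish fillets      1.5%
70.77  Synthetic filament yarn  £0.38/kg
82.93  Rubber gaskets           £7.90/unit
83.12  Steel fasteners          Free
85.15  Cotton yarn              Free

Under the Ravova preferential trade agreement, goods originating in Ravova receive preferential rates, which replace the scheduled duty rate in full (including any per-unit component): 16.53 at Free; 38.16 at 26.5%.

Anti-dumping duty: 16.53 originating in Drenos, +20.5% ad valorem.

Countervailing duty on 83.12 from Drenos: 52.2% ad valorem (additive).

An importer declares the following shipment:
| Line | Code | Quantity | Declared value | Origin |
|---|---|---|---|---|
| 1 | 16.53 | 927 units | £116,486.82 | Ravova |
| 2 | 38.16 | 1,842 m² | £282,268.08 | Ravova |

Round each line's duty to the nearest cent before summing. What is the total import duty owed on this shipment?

Line 1 (16.53, Ravova, 927 units, £116,486.82):
Base rate for 16.53 is £3.99/unit.
Origin Ravova qualifies under the Merica–Ravova agreement and 16.53 is covered: preferential rate Free applies instead.
The additional-duty order on 16.53 targets Drenos, not Ravova; it does not apply.
Duty = £116,486.82 × 0% = £0.00.
Line 2 (38.16, Ravova, 1,842 m², £282,268.08):
Base rate for 38.16 is 34.5%.
Origin Ravova qualifies under the Merica–Ravova agreement and 38.16 is covered: preferential rate 26.5% applies instead.
Duty = £282,268.08 × 26.5% = £74,801.04.
Total = £0.00 + £74,801.04 = £74,801.04.

£74,801.04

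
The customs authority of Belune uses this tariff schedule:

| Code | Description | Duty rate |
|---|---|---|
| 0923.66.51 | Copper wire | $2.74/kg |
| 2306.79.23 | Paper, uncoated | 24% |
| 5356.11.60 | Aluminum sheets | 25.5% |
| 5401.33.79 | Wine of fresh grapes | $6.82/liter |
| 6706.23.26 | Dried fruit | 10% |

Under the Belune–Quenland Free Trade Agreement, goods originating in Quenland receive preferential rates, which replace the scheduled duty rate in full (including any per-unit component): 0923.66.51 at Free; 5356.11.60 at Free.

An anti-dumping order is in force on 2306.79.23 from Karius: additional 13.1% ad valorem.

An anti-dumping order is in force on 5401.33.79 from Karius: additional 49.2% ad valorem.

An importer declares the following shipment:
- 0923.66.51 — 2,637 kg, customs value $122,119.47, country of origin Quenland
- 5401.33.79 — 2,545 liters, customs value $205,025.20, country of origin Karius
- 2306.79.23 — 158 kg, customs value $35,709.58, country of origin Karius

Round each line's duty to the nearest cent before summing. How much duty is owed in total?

Line 1 (0923.66.51, Quenland, 2,637 kg, $122,119.47):
Base rate for 0923.66.51 is $2.74/kg.
Origin Quenland qualifies under the Belune–Quenland agreement and 0923.66.51 is covered: preferential rate Free applies instead.
Duty = $122,119.47 × 0% = $0.00.
Line 2 (5401.33.79, Karius, 2,545 liters, $205,025.20):
Base rate for 5401.33.79 is $6.82/liter.
Additional duty on 5401.33.79 from Karius: +49.2% ad valorem. Applied ad valorem rate = 49.2%.
Duty = $205,025.20 × 49.2% + 2,545 × $6.82 = $118,229.30.
Line 3 (2306.79.23, Karius, 158 kg, $35,709.58):
Base rate for 2306.79.23 is 24%.
Additional duty on 2306.79.23 from Karius: +13.1%. Applied ad valorem rate: 24% + 13.1% = 37.1%.
Duty = $35,709.58 × 37.1% = $13,248.25.
Total = $0.00 + $118,229.30 + $13,248.25 = $131,477.55.

$131,477.55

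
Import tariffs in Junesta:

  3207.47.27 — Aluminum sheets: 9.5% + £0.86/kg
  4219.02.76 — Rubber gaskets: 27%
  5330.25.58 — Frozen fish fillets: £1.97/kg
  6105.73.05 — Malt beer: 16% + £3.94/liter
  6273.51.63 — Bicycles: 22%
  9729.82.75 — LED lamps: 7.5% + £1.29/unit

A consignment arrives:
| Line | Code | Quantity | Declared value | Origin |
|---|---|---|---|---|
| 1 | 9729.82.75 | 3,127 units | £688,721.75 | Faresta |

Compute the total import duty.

£55,687.96

Line 1 (9729.82.75, Faresta, 3,127 units, £688,721.75):
Base rate for 9729.82.75 is 7.5% + £1.29/unit.
Duty = £688,721.75 × 7.5% + 3,127 × £1.29 = £55,687.96.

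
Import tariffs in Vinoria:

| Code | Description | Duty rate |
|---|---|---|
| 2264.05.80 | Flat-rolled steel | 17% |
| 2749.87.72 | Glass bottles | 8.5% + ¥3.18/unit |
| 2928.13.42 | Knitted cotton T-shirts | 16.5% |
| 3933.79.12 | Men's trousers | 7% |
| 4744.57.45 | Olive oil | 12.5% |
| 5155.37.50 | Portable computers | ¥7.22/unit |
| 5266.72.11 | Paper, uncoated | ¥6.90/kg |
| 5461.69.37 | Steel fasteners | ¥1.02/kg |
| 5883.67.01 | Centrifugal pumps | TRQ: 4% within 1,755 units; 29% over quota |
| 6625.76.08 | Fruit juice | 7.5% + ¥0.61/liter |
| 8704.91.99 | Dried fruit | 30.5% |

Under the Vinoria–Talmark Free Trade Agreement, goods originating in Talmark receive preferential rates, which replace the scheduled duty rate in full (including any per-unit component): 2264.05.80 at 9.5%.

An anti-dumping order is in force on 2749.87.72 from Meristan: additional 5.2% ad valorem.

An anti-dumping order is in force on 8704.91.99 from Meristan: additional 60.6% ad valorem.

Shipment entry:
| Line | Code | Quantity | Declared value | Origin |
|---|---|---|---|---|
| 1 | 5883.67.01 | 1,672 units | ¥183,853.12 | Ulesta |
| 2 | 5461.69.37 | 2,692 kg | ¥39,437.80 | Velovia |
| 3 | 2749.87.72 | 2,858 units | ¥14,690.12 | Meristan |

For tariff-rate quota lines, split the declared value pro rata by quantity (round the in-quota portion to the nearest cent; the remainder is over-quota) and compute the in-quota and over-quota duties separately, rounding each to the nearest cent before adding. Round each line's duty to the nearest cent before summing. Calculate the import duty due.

Line 1 (5883.67.01, Ulesta, 1,672 units, ¥183,853.12):
Code 5883.67.01 is under a tariff-rate quota (threshold 1,755 units). Quantity 1,672 units is within the quota, so the in-quota rate 4% applies to the full value.
Duty = ¥183,853.12 × 4% = ¥7,354.12.
Line 2 (5461.69.37, Velovia, 2,692 kg, ¥39,437.80):
Base rate for 5461.69.37 is ¥1.02/kg.
Duty = 2,692 × ¥1.02 = ¥2,745.84.
Line 3 (2749.87.72, Meristan, 2,858 units, ¥14,690.12):
Base rate for 2749.87.72 is 8.5% + ¥3.18/unit.
Additional duty on 2749.87.72 from Meristan: +5.2%. Applied ad valorem rate: 8.5% + 5.2% = 13.7%.
Duty = ¥14,690.12 × 13.7% + 2,858 × ¥3.18 = ¥11,100.99.
Total = ¥7,354.12 + ¥2,745.84 + ¥11,100.99 = ¥21,200.95.

¥21,200.95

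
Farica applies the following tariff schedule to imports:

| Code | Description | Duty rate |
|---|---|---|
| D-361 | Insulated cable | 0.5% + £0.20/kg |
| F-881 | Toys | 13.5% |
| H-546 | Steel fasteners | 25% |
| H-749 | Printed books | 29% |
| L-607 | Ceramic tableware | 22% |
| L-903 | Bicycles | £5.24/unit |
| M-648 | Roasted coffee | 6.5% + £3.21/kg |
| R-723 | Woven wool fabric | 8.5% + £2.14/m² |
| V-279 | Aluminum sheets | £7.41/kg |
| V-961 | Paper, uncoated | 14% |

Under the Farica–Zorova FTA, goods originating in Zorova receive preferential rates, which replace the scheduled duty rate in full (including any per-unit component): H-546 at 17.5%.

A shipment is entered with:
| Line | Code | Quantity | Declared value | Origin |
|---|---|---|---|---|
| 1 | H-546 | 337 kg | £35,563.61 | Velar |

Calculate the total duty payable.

£8,890.90

Line 1 (H-546, Velar, 337 kg, £35,563.61):
Base rate for H-546 is 25%.
H-546 has an FTA preferential rate, but origin Velar is not Zorova; base rate stands.
Duty = £35,563.61 × 25% = £8,890.90.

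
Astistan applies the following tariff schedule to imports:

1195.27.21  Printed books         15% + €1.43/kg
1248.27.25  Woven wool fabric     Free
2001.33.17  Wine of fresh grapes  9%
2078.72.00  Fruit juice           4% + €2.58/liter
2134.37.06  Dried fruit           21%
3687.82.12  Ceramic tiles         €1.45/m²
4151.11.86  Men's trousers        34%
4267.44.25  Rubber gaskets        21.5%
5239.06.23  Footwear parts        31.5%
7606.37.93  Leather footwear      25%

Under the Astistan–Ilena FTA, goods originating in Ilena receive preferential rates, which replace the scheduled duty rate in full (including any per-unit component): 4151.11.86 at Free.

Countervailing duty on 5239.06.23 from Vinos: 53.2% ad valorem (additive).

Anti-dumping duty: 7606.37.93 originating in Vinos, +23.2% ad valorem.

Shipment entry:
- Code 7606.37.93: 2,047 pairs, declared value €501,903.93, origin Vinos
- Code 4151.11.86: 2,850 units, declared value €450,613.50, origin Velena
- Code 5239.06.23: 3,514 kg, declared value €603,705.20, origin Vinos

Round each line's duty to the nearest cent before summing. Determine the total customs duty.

Line 1 (7606.37.93, Vinos, 2,047 pairs, €501,903.93):
Base rate for 7606.37.93 is 25%.
Additional duty on 7606.37.93 from Vinos: +23.2%. Applied ad valorem rate: 25% + 23.2% = 48.2%.
Duty = €501,903.93 × 48.2% = €241,917.69.
Line 2 (4151.11.86, Velena, 2,850 units, €450,613.50):
Base rate for 4151.11.86 is 34%.
4151.11.86 has an FTA preferential rate, but origin Velena is not Ilena; base rate stands.
Duty = €450,613.50 × 34% = €153,208.59.
Line 3 (5239.06.23, Vinos, 3,514 kg, €603,705.20):
Base rate for 5239.06.23 is 31.5%.
Additional duty on 5239.06.23 from Vinos: +53.2%. Applied ad valorem rate: 31.5% + 53.2% = 84.7%.
Duty = €603,705.20 × 84.7% = €511,338.30.
Total = €241,917.69 + €153,208.59 + €511,338.30 = €906,464.58.

€906,464.58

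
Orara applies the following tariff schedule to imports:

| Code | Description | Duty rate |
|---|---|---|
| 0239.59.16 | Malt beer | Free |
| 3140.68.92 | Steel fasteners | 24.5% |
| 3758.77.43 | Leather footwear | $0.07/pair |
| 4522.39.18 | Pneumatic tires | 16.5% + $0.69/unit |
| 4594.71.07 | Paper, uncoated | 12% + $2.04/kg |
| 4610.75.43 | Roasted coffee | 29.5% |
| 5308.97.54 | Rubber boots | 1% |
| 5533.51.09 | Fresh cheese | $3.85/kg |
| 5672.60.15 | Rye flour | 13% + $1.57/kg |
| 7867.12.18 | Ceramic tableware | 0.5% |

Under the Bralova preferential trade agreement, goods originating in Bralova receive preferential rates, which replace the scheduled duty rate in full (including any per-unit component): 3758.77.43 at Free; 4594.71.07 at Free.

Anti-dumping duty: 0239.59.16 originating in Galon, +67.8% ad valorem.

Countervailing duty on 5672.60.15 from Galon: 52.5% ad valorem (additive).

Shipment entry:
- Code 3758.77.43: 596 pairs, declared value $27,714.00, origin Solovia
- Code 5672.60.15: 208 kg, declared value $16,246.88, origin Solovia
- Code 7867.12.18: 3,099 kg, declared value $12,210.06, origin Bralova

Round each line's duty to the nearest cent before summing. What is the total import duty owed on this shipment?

$2,541.42

Line 1 (3758.77.43, Solovia, 596 pairs, $27,714.00):
Base rate for 3758.77.43 is $0.07/pair.
3758.77.43 has an FTA preferential rate, but origin Solovia is not Bralova; base rate stands.
Duty = 596 × $0.07 = $41.72.
Line 2 (5672.60.15, Solovia, 208 kg, $16,246.88):
Base rate for 5672.60.15 is 13% + $1.57/kg.
The additional-duty order on 5672.60.15 targets Galon, not Solovia; it does not apply.
Duty = $16,246.88 × 13% + 208 × $1.57 = $2,438.65.
Line 3 (7867.12.18, Bralova, 3,099 kg, $12,210.06):
Base rate for 7867.12.18 is 0.5%.
Origin Bralova is the FTA partner but 7867.12.18 is not on the preference list; base rate stands.
Duty = $12,210.06 × 0.5% = $61.05.
Total = $41.72 + $2,438.65 + $61.05 = $2,541.42.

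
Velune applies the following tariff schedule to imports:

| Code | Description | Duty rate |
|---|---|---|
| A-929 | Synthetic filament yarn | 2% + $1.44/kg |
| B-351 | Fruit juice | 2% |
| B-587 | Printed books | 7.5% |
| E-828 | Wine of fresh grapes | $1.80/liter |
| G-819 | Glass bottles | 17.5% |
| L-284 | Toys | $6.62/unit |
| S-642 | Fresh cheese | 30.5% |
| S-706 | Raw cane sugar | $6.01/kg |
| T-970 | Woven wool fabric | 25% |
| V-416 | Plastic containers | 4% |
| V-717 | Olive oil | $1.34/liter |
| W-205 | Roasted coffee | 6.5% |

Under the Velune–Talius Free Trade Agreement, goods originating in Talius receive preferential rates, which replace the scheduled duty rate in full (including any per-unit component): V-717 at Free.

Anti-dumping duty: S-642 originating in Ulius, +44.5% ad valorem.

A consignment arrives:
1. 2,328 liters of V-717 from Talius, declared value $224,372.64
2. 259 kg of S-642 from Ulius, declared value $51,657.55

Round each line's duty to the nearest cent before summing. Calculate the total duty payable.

$38,743.16

Line 1 (V-717, Talius, 2,328 liters, $224,372.64):
Base rate for V-717 is $1.34/liter.
Origin Talius qualifies under the Velune–Talius agreement and V-717 is covered: preferential rate Free applies instead.
Duty = $224,372.64 × 0% = $0.00.
Line 2 (S-642, Ulius, 259 kg, $51,657.55):
Base rate for S-642 is 30.5%.
Additional duty on S-642 from Ulius: +44.5%. Applied ad valorem rate: 30.5% + 44.5% = 75%.
Duty = $51,657.55 × 75% = $38,743.16.
Total = $0.00 + $38,743.16 = $38,743.16.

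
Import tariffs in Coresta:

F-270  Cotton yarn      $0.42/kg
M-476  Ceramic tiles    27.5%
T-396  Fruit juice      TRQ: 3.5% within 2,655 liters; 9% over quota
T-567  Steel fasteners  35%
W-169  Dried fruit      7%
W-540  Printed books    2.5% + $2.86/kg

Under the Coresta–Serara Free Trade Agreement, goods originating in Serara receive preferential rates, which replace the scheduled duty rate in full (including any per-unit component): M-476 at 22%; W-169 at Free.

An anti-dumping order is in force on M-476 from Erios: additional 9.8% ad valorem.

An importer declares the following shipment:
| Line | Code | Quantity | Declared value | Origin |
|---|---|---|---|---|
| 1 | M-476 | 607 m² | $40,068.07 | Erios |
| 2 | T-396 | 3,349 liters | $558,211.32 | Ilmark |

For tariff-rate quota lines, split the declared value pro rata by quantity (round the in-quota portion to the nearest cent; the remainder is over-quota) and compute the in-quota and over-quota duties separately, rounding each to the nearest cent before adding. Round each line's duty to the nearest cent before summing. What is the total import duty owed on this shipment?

Line 1 (M-476, Erios, 607 m², $40,068.07):
Base rate for M-476 is 27.5%.
M-476 has an FTA preferential rate, but origin Erios is not Serara; base rate stands.
Additional duty on M-476 from Erios: +9.8%. Applied ad valorem rate: 27.5% + 9.8% = 37.3%.
Duty = $40,068.07 × 37.3% = $14,945.39.
Line 2 (T-396, Ilmark, 3,349 liters, $558,211.32):
Code T-396 is under a tariff-rate quota (threshold 2,655 liters). In-quota: 2,655 liters at 3.5%; over-quota: 694 liters at 9%.
Pro-rata value split: in-quota = $558,211.32 × 2,655/3,349 = $442,535.40; over-quota = $558,211.32 − $442,535.40 = $115,675.92.
In-quota duty = $442,535.40 × 3.5% = $15,488.74. Over-quota duty = $115,675.92 × 9% = $10,410.83.
Line duty = $15,488.74 + $10,410.83 = $25,899.57.
Total = $14,945.39 + $25,899.57 = $40,844.96.

$40,844.96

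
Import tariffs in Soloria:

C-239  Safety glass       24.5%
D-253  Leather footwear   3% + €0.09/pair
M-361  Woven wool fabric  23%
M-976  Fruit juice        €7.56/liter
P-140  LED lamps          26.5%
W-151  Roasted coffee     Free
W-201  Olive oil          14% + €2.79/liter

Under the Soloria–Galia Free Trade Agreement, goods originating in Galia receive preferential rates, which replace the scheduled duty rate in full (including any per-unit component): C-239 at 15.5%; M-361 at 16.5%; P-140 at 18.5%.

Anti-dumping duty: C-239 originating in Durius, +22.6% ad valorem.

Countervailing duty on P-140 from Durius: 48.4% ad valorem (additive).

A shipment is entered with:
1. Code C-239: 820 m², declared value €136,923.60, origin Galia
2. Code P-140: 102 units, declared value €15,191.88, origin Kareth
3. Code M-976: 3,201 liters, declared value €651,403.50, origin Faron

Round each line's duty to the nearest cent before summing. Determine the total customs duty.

Line 1 (C-239, Galia, 820 m², €136,923.60):
Base rate for C-239 is 24.5%.
Origin Galia qualifies under the Soloria–Galia agreement and C-239 is covered: preferential rate 15.5% applies instead.
The additional-duty order on C-239 targets Durius, not Galia; it does not apply.
Duty = €136,923.60 × 15.5% = €21,223.16.
Line 2 (P-140, Kareth, 102 units, €15,191.88):
Base rate for P-140 is 26.5%.
P-140 has an FTA preferential rate, but origin Kareth is not Galia; base rate stands.
The additional-duty order on P-140 targets Durius, not Kareth; it does not apply.
Duty = €15,191.88 × 26.5% = €4,025.85.
Line 3 (M-976, Faron, 3,201 liters, €651,403.50):
Base rate for M-976 is €7.56/liter.
Duty = 3,201 × €7.56 = €24,199.56.
Total = €21,223.16 + €4,025.85 + €24,199.56 = €49,448.57.

€49,448.57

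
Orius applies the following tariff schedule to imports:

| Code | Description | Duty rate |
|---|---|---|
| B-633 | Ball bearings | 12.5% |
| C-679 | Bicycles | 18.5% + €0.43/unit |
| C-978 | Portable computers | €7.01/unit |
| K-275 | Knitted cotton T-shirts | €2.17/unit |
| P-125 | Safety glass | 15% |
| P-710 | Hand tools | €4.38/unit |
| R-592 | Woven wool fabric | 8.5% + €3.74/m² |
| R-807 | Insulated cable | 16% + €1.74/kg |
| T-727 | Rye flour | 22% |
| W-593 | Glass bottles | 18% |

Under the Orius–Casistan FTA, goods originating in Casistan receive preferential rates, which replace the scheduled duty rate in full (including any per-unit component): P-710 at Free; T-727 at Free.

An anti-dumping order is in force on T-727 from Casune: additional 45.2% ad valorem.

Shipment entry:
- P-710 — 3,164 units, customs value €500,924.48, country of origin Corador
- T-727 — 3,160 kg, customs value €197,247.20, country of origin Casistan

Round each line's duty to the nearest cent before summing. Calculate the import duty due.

Line 1 (P-710, Corador, 3,164 units, €500,924.48):
Base rate for P-710 is €4.38/unit.
P-710 has an FTA preferential rate, but origin Corador is not Casistan; base rate stands.
Duty = 3,164 × €4.38 = €13,858.32.
Line 2 (T-727, Casistan, 3,160 kg, €197,247.20):
Base rate for T-727 is 22%.
Origin Casistan qualifies under the Orius–Casistan agreement and T-727 is covered: preferential rate Free applies instead.
The additional-duty order on T-727 targets Casune, not Casistan; it does not apply.
Duty = €197,247.20 × 0% = €0.00.
Total = €13,858.32 + €0.00 = €13,858.32.

€13,858.32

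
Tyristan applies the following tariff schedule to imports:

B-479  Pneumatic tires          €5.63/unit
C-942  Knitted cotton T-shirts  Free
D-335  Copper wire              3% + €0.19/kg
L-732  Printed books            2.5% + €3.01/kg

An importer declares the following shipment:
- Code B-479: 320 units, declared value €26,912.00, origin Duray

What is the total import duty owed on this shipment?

Line 1 (B-479, Duray, 320 units, €26,912.00):
Base rate for B-479 is €5.63/unit.
Duty = 320 × €5.63 = €1,801.60.

€1,801.60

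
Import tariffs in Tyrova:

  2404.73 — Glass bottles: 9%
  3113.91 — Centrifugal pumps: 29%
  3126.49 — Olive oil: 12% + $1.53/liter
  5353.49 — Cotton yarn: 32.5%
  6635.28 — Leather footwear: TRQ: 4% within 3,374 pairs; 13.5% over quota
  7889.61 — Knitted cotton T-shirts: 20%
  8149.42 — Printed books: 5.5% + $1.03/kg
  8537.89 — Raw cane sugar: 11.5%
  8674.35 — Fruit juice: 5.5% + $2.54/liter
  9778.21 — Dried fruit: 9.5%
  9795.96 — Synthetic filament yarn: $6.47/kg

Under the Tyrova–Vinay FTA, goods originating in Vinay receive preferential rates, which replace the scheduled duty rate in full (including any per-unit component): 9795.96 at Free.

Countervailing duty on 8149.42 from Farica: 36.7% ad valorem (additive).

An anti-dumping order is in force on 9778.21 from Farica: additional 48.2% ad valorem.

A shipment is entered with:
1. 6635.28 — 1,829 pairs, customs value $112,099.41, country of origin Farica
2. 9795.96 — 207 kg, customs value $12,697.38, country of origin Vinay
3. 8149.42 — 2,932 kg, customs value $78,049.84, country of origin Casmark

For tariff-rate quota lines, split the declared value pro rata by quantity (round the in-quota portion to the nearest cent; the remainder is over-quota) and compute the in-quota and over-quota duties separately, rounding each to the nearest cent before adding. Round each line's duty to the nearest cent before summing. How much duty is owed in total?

$11,796.68

Line 1 (6635.28, Farica, 1,829 pairs, $112,099.41):
Code 6635.28 is under a tariff-rate quota (threshold 3,374 pairs). Quantity 1,829 pairs is within the quota, so the in-quota rate 4% applies to the full value.
Duty = $112,099.41 × 4% = $4,483.98.
Line 2 (9795.96, Vinay, 207 kg, $12,697.38):
Base rate for 9795.96 is $6.47/kg.
Origin Vinay qualifies under the Tyrova–Vinay agreement and 9795.96 is covered: preferential rate Free applies instead.
Duty = $12,697.38 × 0% = $0.00.
Line 3 (8149.42, Casmark, 2,932 kg, $78,049.84):
Base rate for 8149.42 is 5.5% + $1.03/kg.
The additional-duty order on 8149.42 targets Farica, not Casmark; it does not apply.
Duty = $78,049.84 × 5.5% + 2,932 × $1.03 = $7,312.70.
Total = $4,483.98 + $0.00 + $7,312.70 = $11,796.68.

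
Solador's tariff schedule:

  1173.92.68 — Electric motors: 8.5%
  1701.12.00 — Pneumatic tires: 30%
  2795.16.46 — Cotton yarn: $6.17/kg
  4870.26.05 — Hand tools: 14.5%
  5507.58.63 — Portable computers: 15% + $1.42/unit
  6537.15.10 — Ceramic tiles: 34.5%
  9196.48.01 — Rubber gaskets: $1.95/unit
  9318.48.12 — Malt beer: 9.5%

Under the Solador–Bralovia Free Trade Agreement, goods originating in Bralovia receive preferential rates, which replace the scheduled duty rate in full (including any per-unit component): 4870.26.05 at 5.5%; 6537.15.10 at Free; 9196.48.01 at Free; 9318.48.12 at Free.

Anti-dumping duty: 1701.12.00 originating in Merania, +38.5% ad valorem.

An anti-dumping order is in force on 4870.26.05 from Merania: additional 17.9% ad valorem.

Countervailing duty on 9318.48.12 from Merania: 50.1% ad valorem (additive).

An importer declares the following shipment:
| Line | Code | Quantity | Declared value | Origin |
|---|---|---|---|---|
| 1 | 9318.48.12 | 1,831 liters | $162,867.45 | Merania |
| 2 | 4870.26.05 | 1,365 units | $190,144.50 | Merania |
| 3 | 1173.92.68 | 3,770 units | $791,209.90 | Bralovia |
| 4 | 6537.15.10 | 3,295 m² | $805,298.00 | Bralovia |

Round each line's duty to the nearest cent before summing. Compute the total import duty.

Line 1 (9318.48.12, Merania, 1,831 liters, $162,867.45):
Base rate for 9318.48.12 is 9.5%.
9318.48.12 has an FTA preferential rate, but origin Merania is not Bralovia; base rate stands.
Additional duty on 9318.48.12 from Merania: +50.1%. Applied ad valorem rate: 9.5% + 50.1% = 59.6%.
Duty = $162,867.45 × 59.6% = $97,069.00.
Line 2 (4870.26.05, Merania, 1,365 units, $190,144.50):
Base rate for 4870.26.05 is 14.5%.
4870.26.05 has an FTA preferential rate, but origin Merania is not Bralovia; base rate stands.
Additional duty on 4870.26.05 from Merania: +17.9%. Applied ad valorem rate: 14.5% + 17.9% = 32.4%.
Duty = $190,144.50 × 32.4% = $61,606.82.
Line 3 (1173.92.68, Bralovia, 3,770 units, $791,209.90):
Base rate for 1173.92.68 is 8.5%.
Origin Bralovia is the FTA partner but 1173.92.68 is not on the preference list; base rate stands.
Duty = $791,209.90 × 8.5% = $67,252.84.
Line 4 (6537.15.10, Bralovia, 3,295 m², $805,298.00):
Base rate for 6537.15.10 is 34.5%.
Origin Bralovia qualifies under the Solador–Bralovia agreement and 6537.15.10 is covered: preferential rate Free applies instead.
Duty = $805,298.00 × 0% = $0.00.
Total = $97,069.00 + $61,606.82 + $67,252.84 + $0.00 = $225,928.66.

$225,928.66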